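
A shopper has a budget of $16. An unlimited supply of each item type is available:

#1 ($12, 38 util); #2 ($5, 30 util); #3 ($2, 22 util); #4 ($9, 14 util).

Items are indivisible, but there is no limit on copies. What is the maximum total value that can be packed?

Best value-per-unit is #3 at 22/2, and filling with it alone uses cost 8×2=16. No mix of the others beats 8×22 = 176.

176 util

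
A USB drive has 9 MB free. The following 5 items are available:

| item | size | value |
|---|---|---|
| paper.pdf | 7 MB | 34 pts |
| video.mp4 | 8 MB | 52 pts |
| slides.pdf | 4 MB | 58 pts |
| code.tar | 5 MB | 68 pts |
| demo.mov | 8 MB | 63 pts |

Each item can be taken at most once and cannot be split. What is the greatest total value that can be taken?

126 pts

Check high-value combinations within 9 MB:
- slides.pdf+code.tar: size 4+5=9, value 58+68=126
- code.tar: size 5, value 68
- demo.mov: size 8, value 63
Best: 126 pts.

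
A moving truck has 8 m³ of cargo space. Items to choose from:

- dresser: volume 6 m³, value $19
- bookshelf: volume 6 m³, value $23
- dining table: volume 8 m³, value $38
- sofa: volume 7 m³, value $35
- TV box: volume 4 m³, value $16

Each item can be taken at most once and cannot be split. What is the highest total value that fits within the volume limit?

Check high-value combinations within 8 m³:
- dining table: volume 8, value 38
- sofa: volume 7, value 35
- bookshelf: volume 6, value 23
- dresser: volume 6, value 19
- TV box: volume 4, value 16
Best: $38.

$38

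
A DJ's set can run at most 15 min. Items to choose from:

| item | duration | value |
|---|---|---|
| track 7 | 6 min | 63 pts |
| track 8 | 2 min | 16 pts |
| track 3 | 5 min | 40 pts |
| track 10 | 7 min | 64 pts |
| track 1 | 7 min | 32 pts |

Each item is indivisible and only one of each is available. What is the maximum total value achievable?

Check high-value combinations within 15 min:
- track 7+track 8+track 10: duration 6+2+7=15, value 63+16+64=143
- track 7+track 10: duration 6+7=13, value 63+64=127
- track 8+track 3+track 10: duration 2+5+7=14, value 16+40+64=120
Best: 143 pts.

143 pts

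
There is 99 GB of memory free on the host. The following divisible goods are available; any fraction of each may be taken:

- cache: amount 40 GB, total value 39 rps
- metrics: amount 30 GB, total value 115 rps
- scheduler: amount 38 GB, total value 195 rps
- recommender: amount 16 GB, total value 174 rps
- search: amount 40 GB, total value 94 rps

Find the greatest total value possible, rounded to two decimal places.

519.25

Take in order of value per unit:
- recommender (174/16 per unit): all 16 → value 174, running total 174.00
- scheduler (195/38 per unit): all 38 → value 195, running total 369.00
- metrics (115/30 per unit): all 30 → value 115, running total 484.00
- search (94/40 per unit): 15 of 40 → value 15×94/40 = 35.2500, running total 519.25
Total 519.25.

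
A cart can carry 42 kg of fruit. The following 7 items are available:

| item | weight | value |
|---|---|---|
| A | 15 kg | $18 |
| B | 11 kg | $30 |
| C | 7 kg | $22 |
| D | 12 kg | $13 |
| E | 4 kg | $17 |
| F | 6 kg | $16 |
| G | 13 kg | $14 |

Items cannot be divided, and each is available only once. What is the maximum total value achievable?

$99

Check high-value combinations within 42 kg:
- B+C+E+F+G: weight 11+7+4+6+13=41, value 30+22+17+16+14=99
- B+C+D+E+F: weight 11+7+12+4+6=40, value 30+22+13+17+16=98
- A+B+C+E: weight 15+11+7+4=37, value 18+30+22+17=87
- A+B+C+F: weight 15+11+7+6=39, value 18+30+22+16=86
Best: $99.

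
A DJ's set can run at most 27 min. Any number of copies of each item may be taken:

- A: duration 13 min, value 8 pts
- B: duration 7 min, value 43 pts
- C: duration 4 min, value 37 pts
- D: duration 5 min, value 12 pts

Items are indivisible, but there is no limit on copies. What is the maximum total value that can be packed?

228 pts

Best value-per-unit is C at 37/4; filling with it alone gives 6×37 = 222.
Optimal mix: 1×B + 5×C → duration 27, value 228.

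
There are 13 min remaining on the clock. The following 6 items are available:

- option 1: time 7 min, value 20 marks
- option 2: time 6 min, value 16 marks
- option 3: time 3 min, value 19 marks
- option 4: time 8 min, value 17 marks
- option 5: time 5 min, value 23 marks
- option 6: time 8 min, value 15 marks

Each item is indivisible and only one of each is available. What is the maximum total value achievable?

43 marks

Check high-value combinations within 13 min:
- option 1+option 5: time 7+5=12, value 20+23=43
- option 3+option 5: time 3+5=8, value 19+23=42
- option 4+option 5: time 8+5=13, value 17+23=40
- option 1+option 3: time 7+3=10, value 20+19=39
- option 2+option 5: time 6+5=11, value 16+23=39
Best: 43 marks.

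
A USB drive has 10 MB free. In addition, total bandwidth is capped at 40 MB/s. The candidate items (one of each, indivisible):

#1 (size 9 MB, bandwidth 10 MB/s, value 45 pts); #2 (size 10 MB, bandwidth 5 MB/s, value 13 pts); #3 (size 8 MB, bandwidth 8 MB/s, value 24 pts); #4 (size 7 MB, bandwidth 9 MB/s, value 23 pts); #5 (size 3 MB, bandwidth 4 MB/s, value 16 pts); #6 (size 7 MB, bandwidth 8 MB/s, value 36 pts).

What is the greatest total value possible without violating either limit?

Feasible sets respecting both limits:
- #5+#6: size 10, bandwidth 12, value 52
- #1: size 9, bandwidth 10, value 45
- #4+#5: size 10, bandwidth 13, value 39
Best: 52 pts.

52 pts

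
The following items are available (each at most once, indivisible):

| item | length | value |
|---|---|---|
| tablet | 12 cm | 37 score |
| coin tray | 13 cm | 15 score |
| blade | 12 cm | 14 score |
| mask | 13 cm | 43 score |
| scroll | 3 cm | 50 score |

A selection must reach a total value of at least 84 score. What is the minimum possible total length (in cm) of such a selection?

Subsets with value ≥ 84, sorted by total length:
- tablet+scroll: length 15, value 87
- mask+scroll: length 16, value 93
Minimum length: 15 cm.

15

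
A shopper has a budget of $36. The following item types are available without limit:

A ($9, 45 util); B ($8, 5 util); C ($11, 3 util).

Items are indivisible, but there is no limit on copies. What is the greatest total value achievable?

Best value-per-unit is A at 45/9, and filling with it alone uses cost 4×9=36. No mix of the others beats 4×45 = 180.

180 util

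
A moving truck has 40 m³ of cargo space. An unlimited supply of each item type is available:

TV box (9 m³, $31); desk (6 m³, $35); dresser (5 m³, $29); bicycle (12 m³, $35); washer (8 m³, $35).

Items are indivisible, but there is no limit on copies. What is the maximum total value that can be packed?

$233

Best value-per-unit is desk at 35/6; filling with it alone gives 6×35 = 210.
Optimal mix: 5×desk + 2×dresser → volume 40, value 233.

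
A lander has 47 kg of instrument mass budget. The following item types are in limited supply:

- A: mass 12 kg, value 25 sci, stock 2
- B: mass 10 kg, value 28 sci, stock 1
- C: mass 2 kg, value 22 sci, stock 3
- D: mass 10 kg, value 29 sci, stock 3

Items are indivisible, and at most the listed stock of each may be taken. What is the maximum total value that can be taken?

181 sci

Top feasible selections:
- 1×B + 3×C + 3×D: mass 46, value 181
- 1×B + 2×C + 3×D: mass 44, value 159
- 1×A + 2×C + 3×D: mass 46, value 156
- 1×A + 1×B + 2×C + 2×D: mass 46, value 155
Best: 181 sci.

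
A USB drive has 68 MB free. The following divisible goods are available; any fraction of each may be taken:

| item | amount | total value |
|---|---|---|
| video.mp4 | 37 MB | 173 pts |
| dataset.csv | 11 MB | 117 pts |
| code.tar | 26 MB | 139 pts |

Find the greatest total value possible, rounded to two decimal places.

Take in order of value per unit:
- dataset.csv (117/11 per unit): all 11 → value 117, running total 117.00
- code.tar (139/26 per unit): all 26 → value 139, running total 256.00
- video.mp4 (173/37 per unit): 31 of 37 → value 31×173/37 = 144.9459, running total 400.95
Total 400.95.

400.95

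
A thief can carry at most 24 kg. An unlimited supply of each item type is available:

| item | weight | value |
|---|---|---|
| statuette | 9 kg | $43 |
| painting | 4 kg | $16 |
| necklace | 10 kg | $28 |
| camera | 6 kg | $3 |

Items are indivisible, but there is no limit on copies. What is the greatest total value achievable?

$102

Best value-per-unit is statuette at 43/9; filling with it alone gives 2×43 = 86.
Optimal mix: 2×statuette + 1×painting → weight 22, value 102.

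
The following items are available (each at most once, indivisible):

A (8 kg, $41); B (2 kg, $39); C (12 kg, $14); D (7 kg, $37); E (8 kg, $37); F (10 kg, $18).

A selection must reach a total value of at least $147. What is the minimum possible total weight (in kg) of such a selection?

Subsets with value ≥ 147, sorted by total weight:
- A+B+D+E: weight 25, value 154
- A+B+D+E+F: weight 35, value 172
- A+B+C+D+E: weight 37, value 168
- A+B+C+D+F: weight 39, value 149
Minimum weight: 25 kg.

25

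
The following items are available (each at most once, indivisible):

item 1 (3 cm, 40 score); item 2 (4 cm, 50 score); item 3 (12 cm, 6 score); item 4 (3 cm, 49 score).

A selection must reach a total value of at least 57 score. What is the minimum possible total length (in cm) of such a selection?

6

Subsets with value ≥ 57, sorted by total length:
- item 1+item 4: length 6, value 89
- item 2+item 4: length 7, value 99
- item 1+item 2: length 7, value 90
- item 1+item 2+item 4: length 10, value 139
Minimum length: 6 cm.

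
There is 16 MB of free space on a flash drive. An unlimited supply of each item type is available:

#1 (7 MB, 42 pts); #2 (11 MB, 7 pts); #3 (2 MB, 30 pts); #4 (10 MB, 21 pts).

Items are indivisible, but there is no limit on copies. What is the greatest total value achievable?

Best value-per-unit is #3 at 30/2, and filling with it alone uses size 8×2=16. No mix of the others beats 8×30 = 240.

240 pts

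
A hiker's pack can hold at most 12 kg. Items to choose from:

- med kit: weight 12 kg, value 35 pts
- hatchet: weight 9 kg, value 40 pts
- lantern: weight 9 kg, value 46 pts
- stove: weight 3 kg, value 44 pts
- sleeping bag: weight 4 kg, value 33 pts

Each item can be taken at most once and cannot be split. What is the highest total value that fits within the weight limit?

Check high-value combinations within 12 kg:
- lantern+stove: weight 9+3=12, value 46+44=90
- hatchet+stove: weight 9+3=12, value 40+44=84
- stove+sleeping bag: weight 3+4=7, value 44+33=77
Best: 90 pts.

90 pts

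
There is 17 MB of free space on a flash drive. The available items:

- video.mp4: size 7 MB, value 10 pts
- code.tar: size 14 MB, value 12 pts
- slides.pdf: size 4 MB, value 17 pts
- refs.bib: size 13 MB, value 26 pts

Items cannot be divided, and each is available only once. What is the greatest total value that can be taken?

Check high-value combinations within 17 MB:
- slides.pdf+refs.bib: size 4+13=17, value 17+26=43
- video.mp4+slides.pdf: size 7+4=11, value 10+17=27
- refs.bib: size 13, value 26
- slides.pdf: size 4, value 17
Best: 43 pts.

43 pts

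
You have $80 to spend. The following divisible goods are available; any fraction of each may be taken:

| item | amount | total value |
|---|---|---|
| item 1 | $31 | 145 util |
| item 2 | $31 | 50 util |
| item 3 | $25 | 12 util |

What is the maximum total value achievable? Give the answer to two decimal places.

Take in order of value per unit:
- item 1 (145/31 per unit): all 31 → value 145, running total 145.00
- item 2 (50/31 per unit): all 31 → value 50, running total 195.00
- item 3 (12/25 per unit): 18 of 25 → value 18×12/25 = 8.6400, running total 203.64
Total 203.64.

203.64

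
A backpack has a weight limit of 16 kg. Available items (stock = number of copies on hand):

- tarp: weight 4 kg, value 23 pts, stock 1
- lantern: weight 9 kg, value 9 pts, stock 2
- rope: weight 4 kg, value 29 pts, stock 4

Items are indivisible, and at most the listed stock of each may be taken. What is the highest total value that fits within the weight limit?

116 pts

Best selections within weight 16 and stock limits:
- 4×rope: weight 16, value 116
- 1×tarp + 3×rope: weight 16, value 110
Best: 116 pts.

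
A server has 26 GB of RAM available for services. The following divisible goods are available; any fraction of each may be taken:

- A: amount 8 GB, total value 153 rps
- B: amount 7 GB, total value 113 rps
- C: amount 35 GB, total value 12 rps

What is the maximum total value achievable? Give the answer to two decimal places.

Take in order of value per unit:
- A (153/8 per unit): all 8 → value 153, running total 153.00
- B (113/7 per unit): all 7 → value 113, running total 266.00
- C (12/35 per unit): 11 of 35 → value 11×12/35 = 3.7714, running total 269.77
Total 269.77.

269.77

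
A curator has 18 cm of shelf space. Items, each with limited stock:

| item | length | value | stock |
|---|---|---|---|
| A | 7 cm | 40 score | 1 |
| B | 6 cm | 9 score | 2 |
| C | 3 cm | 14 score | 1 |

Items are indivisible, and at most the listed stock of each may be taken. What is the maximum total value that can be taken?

Top feasible selections:
- 1×A + 1×B + 1×C: length 16, value 63
- 1×A + 1×C: length 10, value 54
- 1×A + 1×B: length 13, value 49
- 1×A: length 7, value 40
Best: 63 score.

63 score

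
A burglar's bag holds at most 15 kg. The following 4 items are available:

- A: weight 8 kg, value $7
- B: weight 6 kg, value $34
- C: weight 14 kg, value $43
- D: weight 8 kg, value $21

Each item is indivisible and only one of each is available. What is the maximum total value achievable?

This is a 0/1 knapsack; check combinations near the capacity.
- B+D: weight 6+8=14, value 34+21=55
- C: weight 14, value 43
- A+B: weight 8+6=14, value 7+34=41
- B: weight 6, value 34
- D: weight 8, value 21
Best: $55.

$55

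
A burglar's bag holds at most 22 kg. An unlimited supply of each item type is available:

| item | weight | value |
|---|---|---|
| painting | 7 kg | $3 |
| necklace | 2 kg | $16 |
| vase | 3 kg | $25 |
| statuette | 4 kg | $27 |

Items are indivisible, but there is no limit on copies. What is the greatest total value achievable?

Best value-per-unit is vase at 25/3; filling with it alone gives 7×25 = 175.
Optimal mix: 2×necklace + 6×vase → weight 22, value 182.

$182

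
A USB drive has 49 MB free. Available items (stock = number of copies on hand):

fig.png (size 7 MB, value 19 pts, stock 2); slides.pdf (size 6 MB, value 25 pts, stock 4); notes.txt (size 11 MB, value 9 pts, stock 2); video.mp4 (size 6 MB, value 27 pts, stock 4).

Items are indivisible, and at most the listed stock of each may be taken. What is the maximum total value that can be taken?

Top feasible selections:
- 4×slides.pdf + 4×video.mp4: size 48, value 208
- 1×fig.png + 3×slides.pdf + 4×video.mp4: size 49, value 202
- 1×fig.png + 4×slides.pdf + 3×video.mp4: size 49, value 200
Best: 208 pts.

208 pts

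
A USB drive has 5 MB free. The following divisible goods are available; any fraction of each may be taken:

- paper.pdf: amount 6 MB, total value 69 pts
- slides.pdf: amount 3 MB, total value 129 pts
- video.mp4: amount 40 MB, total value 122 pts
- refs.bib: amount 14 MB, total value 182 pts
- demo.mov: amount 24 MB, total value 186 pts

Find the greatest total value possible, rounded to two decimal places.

155.00

Take in order of value per unit:
- slides.pdf (129/3 per unit): all 3 → value 129, running total 129.00
- refs.bib (182/14 per unit): 2 of 14 → value 2×182/14 = 26.0000, running total 155.00
Total 155.00.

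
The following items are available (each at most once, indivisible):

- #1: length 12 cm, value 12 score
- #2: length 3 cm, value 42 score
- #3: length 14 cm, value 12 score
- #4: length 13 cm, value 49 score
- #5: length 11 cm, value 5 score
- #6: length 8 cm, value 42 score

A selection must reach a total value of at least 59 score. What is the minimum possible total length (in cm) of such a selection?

11

Subsets with value ≥ 59, sorted by total length:
- #2+#6: length 11, value 84
- #2+#4: length 16, value 91
- #4+#6: length 21, value 91
- #2+#5+#6: length 22, value 89
Minimum length: 11 cm.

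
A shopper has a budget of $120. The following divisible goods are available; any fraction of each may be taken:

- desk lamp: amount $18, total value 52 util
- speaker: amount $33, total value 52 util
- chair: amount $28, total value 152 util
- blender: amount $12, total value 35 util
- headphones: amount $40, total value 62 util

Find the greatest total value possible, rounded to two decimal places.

Take in order of value per unit:
- chair (152/28 per unit): all 28 → value 152, running total 152.00
- blender (35/12 per unit): all 12 → value 35, running total 187.00
- desk lamp (52/18 per unit): all 18 → value 52, running total 239.00
- speaker (52/33 per unit): all 33 → value 52, running total 291.00
- headphones (62/40 per unit): 29 of 40 → value 29×62/40 = 44.9500, running total 335.95
Total 335.95.

335.95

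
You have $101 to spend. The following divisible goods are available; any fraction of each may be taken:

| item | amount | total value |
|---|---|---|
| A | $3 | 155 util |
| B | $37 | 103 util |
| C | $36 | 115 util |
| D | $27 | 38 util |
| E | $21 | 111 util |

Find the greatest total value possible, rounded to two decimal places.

Take in order of value per unit:
- A (155/3 per unit): all 3 → value 155, running total 155.00
- E (111/21 per unit): all 21 → value 111, running total 266.00
- C (115/36 per unit): all 36 → value 115, running total 381.00
- B (103/37 per unit): all 37 → value 103, running total 484.00
- D (38/27 per unit): 4 of 27 → value 4×38/27 = 5.6296, running total 489.63
Total 489.63.

489.63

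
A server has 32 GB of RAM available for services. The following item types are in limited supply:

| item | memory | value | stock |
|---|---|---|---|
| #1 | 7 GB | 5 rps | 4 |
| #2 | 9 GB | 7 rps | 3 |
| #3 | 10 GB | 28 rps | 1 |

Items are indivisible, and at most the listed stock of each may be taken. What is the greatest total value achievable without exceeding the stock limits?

Top feasible selections:
- 3×#1 + 1×#3: memory 31, value 43
- 2×#2 + 1×#3: memory 28, value 42
- 1×#1 + 1×#2 + 1×#3: memory 26, value 40
Best: 43 rps.

43 rps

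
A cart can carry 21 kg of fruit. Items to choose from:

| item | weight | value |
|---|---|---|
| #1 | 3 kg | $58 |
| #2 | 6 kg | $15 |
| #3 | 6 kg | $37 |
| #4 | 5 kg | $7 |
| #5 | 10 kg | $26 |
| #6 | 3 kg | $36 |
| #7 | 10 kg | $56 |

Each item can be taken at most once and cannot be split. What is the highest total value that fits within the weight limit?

$157

Check high-value combinations within 21 kg:
- #1+#4+#6+#7: weight 3+5+3+10=21, value 58+7+36+56=157
- #1+#3+#7: weight 3+6+10=19, value 58+37+56=151
- #1+#6+#7: weight 3+3+10=16, value 58+36+56=150
Best: $157.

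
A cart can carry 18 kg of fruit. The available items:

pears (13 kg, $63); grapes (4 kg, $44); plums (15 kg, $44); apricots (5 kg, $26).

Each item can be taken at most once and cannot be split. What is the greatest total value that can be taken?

Check high-value combinations within 18 kg:
- pears+grapes: weight 13+4=17, value 63+44=107
- pears+apricots: weight 13+5=18, value 63+26=89
- grapes+apricots: weight 4+5=9, value 44+26=70
- pears: weight 13, value 63
Best: $107.

$107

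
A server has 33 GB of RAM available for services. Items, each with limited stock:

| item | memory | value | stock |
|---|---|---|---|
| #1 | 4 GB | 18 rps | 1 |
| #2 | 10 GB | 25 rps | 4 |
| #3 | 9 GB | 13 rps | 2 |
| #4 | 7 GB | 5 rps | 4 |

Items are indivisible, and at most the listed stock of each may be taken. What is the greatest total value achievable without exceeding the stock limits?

Best selections within memory 33 and stock limits:
- 1×#1 + 2×#2 + 1×#3: memory 33, value 81
- 3×#2: memory 30, value 75
- 1×#1 + 2×#2 + 1×#4: memory 31, value 73
- 1×#1 + 1×#2 + 2×#3: memory 32, value 69
Best: 81 rps.

81 rps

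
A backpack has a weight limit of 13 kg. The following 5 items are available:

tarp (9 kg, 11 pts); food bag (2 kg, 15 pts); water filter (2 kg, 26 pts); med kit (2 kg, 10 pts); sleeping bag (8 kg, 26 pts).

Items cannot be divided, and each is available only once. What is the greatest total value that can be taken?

Check high-value combinations within 13 kg:
- food bag+water filter+sleeping bag: weight 2+2+8=12, value 15+26+26=67
- water filter+med kit+sleeping bag: weight 2+2+8=12, value 26+10+26=62
- water filter+sleeping bag: weight 2+8=10, value 26+26=52
- tarp+food bag+water filter: weight 9+2+2=13, value 11+15+26=52
- food bag+water filter+med kit: weight 2+2+2=6, value 15+26+10=51
Best: 67 pts.

67 pts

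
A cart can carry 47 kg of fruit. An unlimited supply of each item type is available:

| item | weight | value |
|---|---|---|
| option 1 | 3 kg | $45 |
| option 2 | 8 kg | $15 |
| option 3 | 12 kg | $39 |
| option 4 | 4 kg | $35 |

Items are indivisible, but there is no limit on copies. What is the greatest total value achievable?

$675

Best value-per-unit is option 1 at 45/3, and filling with it alone uses weight 15×3=45. No mix of the others beats 15×45 = 675.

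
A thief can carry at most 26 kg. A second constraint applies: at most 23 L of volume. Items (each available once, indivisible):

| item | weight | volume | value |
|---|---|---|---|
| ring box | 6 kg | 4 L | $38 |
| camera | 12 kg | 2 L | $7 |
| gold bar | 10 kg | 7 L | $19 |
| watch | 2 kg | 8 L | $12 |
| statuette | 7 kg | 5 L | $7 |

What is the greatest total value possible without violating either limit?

Feasible sets respecting both limits:
- ring box+gold bar+watch: weight 18, volume 19, value 69
- ring box+gold bar+statuette: weight 23, volume 16, value 64
- ring box+gold bar: weight 16, volume 11, value 57
Best: $69.

$69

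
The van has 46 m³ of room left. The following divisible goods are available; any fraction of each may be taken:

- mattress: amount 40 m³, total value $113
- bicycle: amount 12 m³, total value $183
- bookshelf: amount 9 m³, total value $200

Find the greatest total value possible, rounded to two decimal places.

453.63

Take in order of value per unit:
- bookshelf (200/9 per unit): all 9 → value 200, running total 200.00
- bicycle (183/12 per unit): all 12 → value 183, running total 383.00
- mattress (113/40 per unit): 25 of 40 → value 25×113/40 = 70.6250, running total 453.63
Total 453.63.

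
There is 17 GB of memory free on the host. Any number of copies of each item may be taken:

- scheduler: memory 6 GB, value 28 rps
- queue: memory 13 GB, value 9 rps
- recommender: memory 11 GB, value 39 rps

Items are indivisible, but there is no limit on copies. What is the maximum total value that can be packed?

67 rps

Best value-per-unit is scheduler at 28/6; filling with it alone gives 2×28 = 56.
Optimal mix: 1×scheduler + 1×recommender → memory 17, value 67.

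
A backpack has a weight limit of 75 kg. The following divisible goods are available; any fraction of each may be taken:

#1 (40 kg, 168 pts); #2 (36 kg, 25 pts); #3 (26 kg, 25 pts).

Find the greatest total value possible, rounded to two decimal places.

Take in order of value per unit:
- #1 (168/40 per unit): all 40 → value 168, running total 168.00
- #3 (25/26 per unit): all 26 → value 25, running total 193.00
- #2 (25/36 per unit): 9 of 36 → value 9×25/36 = 6.2500, running total 199.25
Total 199.25.

199.25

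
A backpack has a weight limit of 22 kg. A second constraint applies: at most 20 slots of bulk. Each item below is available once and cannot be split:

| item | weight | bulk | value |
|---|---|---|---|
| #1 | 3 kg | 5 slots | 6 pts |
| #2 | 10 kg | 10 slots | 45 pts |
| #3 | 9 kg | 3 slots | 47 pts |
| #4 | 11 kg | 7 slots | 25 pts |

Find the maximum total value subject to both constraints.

Feasible sets respecting both limits:
- #1+#2+#3: weight 22, bulk 18, value 98
- #2+#3: weight 19, bulk 13, value 92
- #3+#4: weight 20, bulk 10, value 72
Best: 98 pts.

98 pts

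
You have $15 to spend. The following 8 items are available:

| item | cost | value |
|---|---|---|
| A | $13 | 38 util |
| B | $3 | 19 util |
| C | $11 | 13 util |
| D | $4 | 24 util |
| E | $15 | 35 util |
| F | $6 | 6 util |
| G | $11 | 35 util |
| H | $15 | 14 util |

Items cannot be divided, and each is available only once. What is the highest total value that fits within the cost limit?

59 util

Check high-value combinations within $15:
- D+G: cost 4+11=15, value 24+35=59
- B+G: cost 3+11=14, value 19+35=54
- B+D+F: cost 3+4+6=13, value 19+24+6=49
Best: 59 util.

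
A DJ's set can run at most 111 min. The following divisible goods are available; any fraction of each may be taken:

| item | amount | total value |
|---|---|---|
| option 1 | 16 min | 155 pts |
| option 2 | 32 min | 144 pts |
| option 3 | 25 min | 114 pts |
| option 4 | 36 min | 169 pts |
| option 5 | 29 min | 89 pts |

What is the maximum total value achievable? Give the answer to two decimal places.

588.14

Take in order of value per unit:
- option 1 (155/16 per unit): all 16 → value 155, running total 155.00
- option 4 (169/36 per unit): all 36 → value 169, running total 324.00
- option 3 (114/25 per unit): all 25 → value 114, running total 438.00
- option 2 (144/32 per unit): all 32 → value 144, running total 582.00
- option 5 (89/29 per unit): 2 of 29 → value 2×89/29 = 6.1379, running total 588.14
Total 588.14.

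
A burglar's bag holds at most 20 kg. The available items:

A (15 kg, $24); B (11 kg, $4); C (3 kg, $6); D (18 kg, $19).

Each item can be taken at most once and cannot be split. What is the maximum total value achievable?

$30

Check high-value combinations within 20 kg:
- A+C: weight 15+3=18, value 24+6=30
- A: weight 15, value 24
- D: weight 18, value 19
Best: $30.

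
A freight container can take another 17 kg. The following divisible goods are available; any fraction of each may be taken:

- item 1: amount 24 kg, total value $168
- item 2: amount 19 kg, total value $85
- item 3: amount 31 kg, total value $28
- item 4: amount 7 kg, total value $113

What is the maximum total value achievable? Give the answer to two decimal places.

Take in order of value per unit:
- item 4 (113/7 per unit): all 7 → value 113, running total 113.00
- item 1 (168/24 per unit): 10 of 24 → value 10×168/24 = 70.0000, running total 183.00
Total 183.00.

183.00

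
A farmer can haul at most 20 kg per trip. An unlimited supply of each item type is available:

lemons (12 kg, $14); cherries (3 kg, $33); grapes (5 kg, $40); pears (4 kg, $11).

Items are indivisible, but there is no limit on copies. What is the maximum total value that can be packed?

$205

Best value-per-unit is cherries at 33/3; filling with it alone gives 6×33 = 198.
Optimal mix: 5×cherries + 1×grapes → weight 20, value 205.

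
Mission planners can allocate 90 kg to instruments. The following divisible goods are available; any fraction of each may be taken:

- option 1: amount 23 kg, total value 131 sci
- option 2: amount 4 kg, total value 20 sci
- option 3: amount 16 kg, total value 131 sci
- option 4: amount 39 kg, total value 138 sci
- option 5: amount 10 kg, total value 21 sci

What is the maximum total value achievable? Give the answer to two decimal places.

Take in order of value per unit:
- option 3 (131/16 per unit): all 16 → value 131, running total 131.00
- option 1 (131/23 per unit): all 23 → value 131, running total 262.00
- option 2 (20/4 per unit): all 4 → value 20, running total 282.00
- option 4 (138/39 per unit): all 39 → value 138, running total 420.00
- option 5 (21/10 per unit): 8 of 10 → value 8×21/10 = 16.8000, running total 436.80
Total 436.80.

436.80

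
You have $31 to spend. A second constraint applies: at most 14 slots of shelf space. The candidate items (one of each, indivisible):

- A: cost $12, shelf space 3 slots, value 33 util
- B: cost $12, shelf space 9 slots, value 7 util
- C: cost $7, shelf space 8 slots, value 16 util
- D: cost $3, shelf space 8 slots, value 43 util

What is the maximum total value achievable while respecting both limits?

Feasible sets respecting both limits:
- A+D: cost 15, shelf space 11, value 76
- A+C: cost 19, shelf space 11, value 49
- D: cost 3, shelf space 8, value 43
Best: 76 util.

76 util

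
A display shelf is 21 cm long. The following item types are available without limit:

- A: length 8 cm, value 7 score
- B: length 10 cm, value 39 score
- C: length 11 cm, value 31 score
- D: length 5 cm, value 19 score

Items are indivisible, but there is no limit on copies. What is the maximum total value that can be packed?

Best value-per-unit is B at 39/10, and filling with it alone uses length 2×10=20. No mix of the others beats 2×39 = 78.

78 score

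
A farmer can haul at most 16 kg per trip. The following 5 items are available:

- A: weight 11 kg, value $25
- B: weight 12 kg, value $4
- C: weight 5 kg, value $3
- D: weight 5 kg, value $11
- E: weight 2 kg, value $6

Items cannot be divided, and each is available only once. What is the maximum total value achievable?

$36

This is a 0/1 knapsack; check combinations near the capacity.
- A+D: weight 11+5=16, value 25+11=36
- A+E: weight 11+2=13, value 25+6=31
- A+C: weight 11+5=16, value 25+3=28
- A: weight 11, value 25
Best: $36.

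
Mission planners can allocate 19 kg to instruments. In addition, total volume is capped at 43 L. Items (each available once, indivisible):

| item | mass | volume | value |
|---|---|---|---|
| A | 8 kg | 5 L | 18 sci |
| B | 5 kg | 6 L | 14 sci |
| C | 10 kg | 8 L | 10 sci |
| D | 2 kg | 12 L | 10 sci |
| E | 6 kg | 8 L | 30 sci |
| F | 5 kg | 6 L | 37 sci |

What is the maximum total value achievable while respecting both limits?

Feasible sets respecting both limits:
- B+D+E+F: mass 18, volume 32, value 91
- A+E+F: mass 19, volume 19, value 85
- B+E+F: mass 16, volume 20, value 81
- D+E+F: mass 13, volume 26, value 77
Best: 91 sci.

91 sci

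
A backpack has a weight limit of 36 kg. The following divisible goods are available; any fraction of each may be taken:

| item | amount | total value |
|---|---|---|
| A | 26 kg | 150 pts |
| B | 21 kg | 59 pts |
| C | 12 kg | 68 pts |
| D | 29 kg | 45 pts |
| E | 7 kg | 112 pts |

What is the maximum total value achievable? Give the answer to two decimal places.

279.00

Take in order of value per unit:
- E (112/7 per unit): all 7 → value 112, running total 112.00
- A (150/26 per unit): all 26 → value 150, running total 262.00
- C (68/12 per unit): 3 of 12 → value 3×68/12 = 17.0000, running total 279.00
Total 279.00.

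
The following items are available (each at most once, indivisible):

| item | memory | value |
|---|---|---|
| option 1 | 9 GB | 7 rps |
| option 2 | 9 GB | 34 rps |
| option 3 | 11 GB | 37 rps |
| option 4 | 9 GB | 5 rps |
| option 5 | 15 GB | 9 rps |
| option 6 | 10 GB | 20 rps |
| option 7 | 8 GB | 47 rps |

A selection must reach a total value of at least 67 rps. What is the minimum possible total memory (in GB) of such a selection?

Subsets with value ≥ 67, sorted by total memory:
- option 2+option 7: memory 17, value 81
- option 6+option 7: memory 18, value 67
- option 3+option 7: memory 19, value 84
Minimum memory: 17 GB.

17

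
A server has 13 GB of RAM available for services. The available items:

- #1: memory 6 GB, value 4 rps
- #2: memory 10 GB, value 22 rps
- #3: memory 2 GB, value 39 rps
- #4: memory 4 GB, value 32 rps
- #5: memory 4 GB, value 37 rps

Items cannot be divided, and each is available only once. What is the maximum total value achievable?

108 rps

Check high-value combinations within 13 GB:
- #3+#4+#5: memory 2+4+4=10, value 39+32+37=108
- #1+#3+#5: memory 6+2+4=12, value 4+39+37=80
- #3+#5: memory 2+4=6, value 39+37=76
- #1+#3+#4: memory 6+2+4=12, value 4+39+32=75
Best: 108 rps.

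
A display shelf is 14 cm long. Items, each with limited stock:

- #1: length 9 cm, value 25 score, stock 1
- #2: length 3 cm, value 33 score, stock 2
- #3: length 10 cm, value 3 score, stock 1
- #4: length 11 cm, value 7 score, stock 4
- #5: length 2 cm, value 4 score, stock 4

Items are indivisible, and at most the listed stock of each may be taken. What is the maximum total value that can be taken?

Best selections within length 14 and stock limits:
- 2×#2 + 4×#5: length 14, value 82
- 2×#2 + 3×#5: length 12, value 78
- 2×#2 + 2×#5: length 10, value 74
Best: 82 score.

82 score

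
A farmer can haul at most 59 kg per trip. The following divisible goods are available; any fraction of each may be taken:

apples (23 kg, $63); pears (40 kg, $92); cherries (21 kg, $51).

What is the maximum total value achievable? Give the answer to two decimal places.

148.50

Take in order of value per unit:
- apples (63/23 per unit): all 23 → value 63, running total 63.00
- cherries (51/21 per unit): all 21 → value 51, running total 114.00
- pears (92/40 per unit): 15 of 40 → value 15×92/40 = 34.5000, running total 148.50
Total 148.50.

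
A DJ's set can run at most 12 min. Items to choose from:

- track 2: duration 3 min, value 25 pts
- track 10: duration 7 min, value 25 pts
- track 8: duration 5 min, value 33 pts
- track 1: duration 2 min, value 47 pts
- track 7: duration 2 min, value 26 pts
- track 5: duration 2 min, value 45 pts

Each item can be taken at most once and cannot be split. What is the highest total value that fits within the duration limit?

151 pts

Check high-value combinations within 12 min:
- track 8+track 1+track 7+track 5: duration 5+2+2+2=11, value 33+47+26+45=151
- track 2+track 8+track 1+track 5: duration 3+5+2+2=12, value 25+33+47+45=150
- track 2+track 1+track 7+track 5: duration 3+2+2+2=9, value 25+47+26+45=143
- track 2+track 8+track 1+track 7: duration 3+5+2+2=12, value 25+33+47+26=131
- track 2+track 8+track 7+track 5: duration 3+5+2+2=12, value 25+33+26+45=129
Best: 151 pts.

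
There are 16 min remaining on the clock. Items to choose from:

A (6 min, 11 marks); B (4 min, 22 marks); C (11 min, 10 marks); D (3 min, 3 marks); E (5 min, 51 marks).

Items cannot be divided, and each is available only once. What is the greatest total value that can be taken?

84 marks

Check high-value combinations within 16 min:
- A+B+E: time 6+4+5=15, value 11+22+51=84
- B+D+E: time 4+3+5=12, value 22+3+51=76
- B+E: time 4+5=9, value 22+51=73
- A+D+E: time 6+3+5=14, value 11+3+51=65
Best: 84 marks.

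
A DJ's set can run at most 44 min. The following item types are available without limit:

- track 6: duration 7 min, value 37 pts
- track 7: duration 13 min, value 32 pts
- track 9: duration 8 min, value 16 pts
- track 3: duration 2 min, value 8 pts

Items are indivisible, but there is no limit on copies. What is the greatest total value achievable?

Best value-per-unit is track 6 at 37/7; filling with it alone gives 6×37 = 222.
Optimal mix: 6×track 6 + 1×track 3 → duration 44, value 230.

230 pts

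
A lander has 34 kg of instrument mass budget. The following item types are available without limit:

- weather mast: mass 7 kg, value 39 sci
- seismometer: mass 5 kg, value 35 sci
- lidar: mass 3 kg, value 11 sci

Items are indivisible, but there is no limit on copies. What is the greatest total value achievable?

Best value-per-unit is seismometer at 35/5; filling with it alone gives 6×35 = 210.
Optimal mix: 6×seismometer + 1×lidar → mass 33, value 221.

221 sci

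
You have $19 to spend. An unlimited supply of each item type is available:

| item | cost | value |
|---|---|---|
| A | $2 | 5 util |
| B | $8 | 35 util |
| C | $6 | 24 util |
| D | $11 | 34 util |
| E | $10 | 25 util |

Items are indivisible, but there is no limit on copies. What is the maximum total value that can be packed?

75 util

Best value-per-unit is B at 35/8; filling with it alone gives 2×35 = 70.
Optimal mix: 1×A + 2×B → cost 18, value 75.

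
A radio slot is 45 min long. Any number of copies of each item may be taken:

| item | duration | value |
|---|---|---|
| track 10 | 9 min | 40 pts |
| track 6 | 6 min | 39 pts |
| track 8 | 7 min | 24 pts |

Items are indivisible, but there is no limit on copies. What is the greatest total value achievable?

274 pts

Best value-per-unit is track 6 at 39/6; filling with it alone gives 7×39 = 273.
Optimal mix: 1×track 10 + 6×track 6 → duration 45, value 274.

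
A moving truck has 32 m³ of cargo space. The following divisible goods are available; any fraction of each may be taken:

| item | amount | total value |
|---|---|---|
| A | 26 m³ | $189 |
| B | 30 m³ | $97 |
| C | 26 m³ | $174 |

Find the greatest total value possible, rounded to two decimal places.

229.15

Take in order of value per unit:
- A (189/26 per unit): all 26 → value 189, running total 189.00
- C (174/26 per unit): 6 of 26 → value 6×174/26 = 40.1538, running total 229.15
Total 229.15.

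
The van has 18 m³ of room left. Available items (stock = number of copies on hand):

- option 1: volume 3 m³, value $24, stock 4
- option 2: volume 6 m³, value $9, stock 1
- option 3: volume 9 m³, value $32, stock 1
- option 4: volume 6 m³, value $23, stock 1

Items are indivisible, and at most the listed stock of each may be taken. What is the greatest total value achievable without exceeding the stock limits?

$119

Best selections within volume 18 and stock limits:
- 4×option 1 + 1×option 4: volume 18, value 119
- 4×option 1 + 1×option 2: volume 18, value 105
Best: $119.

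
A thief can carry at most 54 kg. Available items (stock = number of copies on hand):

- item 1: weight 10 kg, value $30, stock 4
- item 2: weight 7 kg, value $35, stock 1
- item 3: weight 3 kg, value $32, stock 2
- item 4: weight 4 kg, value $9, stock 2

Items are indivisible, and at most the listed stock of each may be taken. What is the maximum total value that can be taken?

$219

Top feasible selections:
- 4×item 1 + 1×item 2 + 2×item 3: weight 53, value 219
- 3×item 1 + 1×item 2 + 2×item 3 + 2×item 4: weight 51, value 207
- 4×item 1 + 2×item 3 + 2×item 4: weight 54, value 202
Best: $219.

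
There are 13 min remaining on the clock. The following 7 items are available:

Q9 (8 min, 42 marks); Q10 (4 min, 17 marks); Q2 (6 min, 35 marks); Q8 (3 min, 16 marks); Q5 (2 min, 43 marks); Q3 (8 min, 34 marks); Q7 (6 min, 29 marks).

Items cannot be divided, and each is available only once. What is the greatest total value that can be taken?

This is a 0/1 knapsack; check combinations near the capacity.
- Q9+Q8+Q5: time 8+3+2=13, value 42+16+43=101
- Q10+Q2+Q5: time 4+6+2=12, value 17+35+43=95
- Q2+Q8+Q5: time 6+3+2=11, value 35+16+43=94
- Q8+Q5+Q3: time 3+2+8=13, value 16+43+34=93
Best: 101 marks.

101 marks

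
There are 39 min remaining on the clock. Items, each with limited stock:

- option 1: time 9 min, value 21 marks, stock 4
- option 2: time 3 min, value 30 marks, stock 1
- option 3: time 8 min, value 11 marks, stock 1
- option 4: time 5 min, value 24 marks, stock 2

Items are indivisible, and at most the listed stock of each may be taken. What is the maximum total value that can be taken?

Best selections within time 39 and stock limits:
- 2×option 1 + 1×option 2 + 1×option 3 + 2×option 4: time 39, value 131
- 2×option 1 + 1×option 2 + 2×option 4: time 31, value 120
Best: 131 marks.

131 marks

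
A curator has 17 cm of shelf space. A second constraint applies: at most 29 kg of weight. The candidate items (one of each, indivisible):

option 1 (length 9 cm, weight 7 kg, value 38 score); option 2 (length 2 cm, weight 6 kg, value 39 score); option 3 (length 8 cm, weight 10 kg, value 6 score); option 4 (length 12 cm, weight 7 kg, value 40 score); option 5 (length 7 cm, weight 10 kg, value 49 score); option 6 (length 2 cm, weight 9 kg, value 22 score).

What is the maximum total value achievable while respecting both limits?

110 score

Feasible sets respecting both limits:
- option 2+option 5+option 6: length 11, weight 25, value 110
- option 2+option 4+option 6: length 16, weight 22, value 101
- option 1+option 2+option 6: length 13, weight 22, value 99
Best: 110 score.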